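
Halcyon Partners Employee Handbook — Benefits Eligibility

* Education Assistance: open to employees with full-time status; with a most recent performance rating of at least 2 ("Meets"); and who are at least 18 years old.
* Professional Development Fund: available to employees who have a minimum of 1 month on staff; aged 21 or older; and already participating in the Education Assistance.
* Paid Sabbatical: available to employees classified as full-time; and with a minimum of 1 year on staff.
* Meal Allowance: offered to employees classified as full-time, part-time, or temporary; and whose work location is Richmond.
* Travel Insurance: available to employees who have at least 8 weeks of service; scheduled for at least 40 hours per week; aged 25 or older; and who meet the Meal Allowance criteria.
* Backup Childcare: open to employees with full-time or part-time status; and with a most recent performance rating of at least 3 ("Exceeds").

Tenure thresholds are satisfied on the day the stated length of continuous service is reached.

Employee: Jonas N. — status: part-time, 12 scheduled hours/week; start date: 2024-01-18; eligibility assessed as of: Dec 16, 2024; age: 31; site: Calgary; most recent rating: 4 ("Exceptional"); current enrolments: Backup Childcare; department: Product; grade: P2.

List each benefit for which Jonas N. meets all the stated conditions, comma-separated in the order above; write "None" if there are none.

Backup Childcare

Service from 2024-01-18 to Dec 16, 2024: 333 days.
Education Assistance — status part-time ✗ (requires full-time) → not eligible.
Professional Development Fund — service 333 days ≥ 1 month (≈30 days) ✓; age 31 ≥ 21 ✓; not enrolled in Education Assistance ✗ → not eligible.
Paid Sabbatical — status part-time ✗ (requires full-time) → not eligible.
Meal Allowance — status part-time ✓; site Calgary ✗ (not Richmond) → not eligible.
Travel Insurance — service 333 days ≥ 8 weeks (≈56 days) ✓; 12 hrs/wk < 40 ✗ → not eligible.
Backup Childcare — status part-time ✓; rating 4 ≥ 3 ✓ → eligible.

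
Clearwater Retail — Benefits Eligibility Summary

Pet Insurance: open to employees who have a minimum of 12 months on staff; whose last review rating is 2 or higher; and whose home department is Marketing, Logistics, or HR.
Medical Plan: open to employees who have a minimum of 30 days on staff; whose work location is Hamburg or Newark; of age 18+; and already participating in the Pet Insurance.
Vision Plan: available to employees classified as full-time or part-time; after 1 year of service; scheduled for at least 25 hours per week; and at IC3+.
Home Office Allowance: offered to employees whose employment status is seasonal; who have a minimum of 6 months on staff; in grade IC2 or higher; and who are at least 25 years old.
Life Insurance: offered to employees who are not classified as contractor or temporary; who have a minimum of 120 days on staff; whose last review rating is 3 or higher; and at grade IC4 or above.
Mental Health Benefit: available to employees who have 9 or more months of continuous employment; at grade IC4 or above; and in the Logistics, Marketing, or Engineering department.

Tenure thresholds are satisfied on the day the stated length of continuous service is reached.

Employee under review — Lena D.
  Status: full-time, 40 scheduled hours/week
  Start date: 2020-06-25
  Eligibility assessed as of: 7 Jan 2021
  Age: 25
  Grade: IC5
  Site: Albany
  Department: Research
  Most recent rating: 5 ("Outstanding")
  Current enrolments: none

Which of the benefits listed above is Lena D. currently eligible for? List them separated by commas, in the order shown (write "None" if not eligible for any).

Service from 2020-06-25 to 7 Jan 2021: 196 days.
Pet Insurance — service 196 days < 12 months (≈360 days) ✗ → not eligible.
Medical Plan — service 196 days ≥ 30 days ✓; site Albany ✗ (not Hamburg or Newark) → not eligible.
Vision Plan — status full-time ✓; service 196 days < 1 year (≈365 days) ✗ → not eligible.
Home Office Allowance — status full-time ✗ (requires seasonal) → not eligible.
Life Insurance — status full-time ✓ (not excluded); service 196 days ≥ 120 days ✓; rating 5 ≥ 3 ✓; grade IC5 ≥ IC4 ✓ → eligible.
Mental Health Benefit — service 196 days < 9 months (≈270 days) ✗ → not eligible.

Life Insurance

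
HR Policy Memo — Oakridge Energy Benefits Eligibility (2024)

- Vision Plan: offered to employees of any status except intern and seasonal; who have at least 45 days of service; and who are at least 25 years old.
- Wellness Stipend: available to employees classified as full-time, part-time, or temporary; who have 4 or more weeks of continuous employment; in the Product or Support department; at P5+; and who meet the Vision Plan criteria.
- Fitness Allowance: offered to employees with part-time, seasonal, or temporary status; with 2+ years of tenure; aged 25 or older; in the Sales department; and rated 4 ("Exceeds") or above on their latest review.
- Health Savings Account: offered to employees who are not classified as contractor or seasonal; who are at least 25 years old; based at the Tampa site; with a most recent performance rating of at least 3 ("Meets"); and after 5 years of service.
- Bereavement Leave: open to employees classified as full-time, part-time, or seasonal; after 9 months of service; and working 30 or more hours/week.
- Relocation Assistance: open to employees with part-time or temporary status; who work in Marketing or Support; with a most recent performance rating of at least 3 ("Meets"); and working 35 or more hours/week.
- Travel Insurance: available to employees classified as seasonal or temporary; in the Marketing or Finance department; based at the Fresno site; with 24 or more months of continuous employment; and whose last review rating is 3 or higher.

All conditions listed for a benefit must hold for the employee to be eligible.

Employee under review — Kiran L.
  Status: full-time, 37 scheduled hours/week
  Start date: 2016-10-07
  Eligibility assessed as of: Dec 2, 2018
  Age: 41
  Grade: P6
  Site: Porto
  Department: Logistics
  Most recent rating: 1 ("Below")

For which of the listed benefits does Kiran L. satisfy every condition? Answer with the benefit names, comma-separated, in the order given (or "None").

Service from 2016-10-07 to Dec 2, 2018: 786 days.
Vision Plan — status full-time ✓ (not excluded); service 786 days ≥ 45 days ✓; age 41 ≥ 25 ✓ → eligible.
Wellness Stipend — status full-time ✓; service 786 days ≥ 4 weeks (≈28 days) ✓; dept Logistics ✗ → not eligible.
Fitness Allowance — status full-time ✗ (requires part-time, seasonal, or temporary) → not eligible.
Health Savings Account — status full-time ✓ (not excluded); age 41 ≥ 25 ✓; site Porto ✗ (not Tampa) → not eligible.
Bereavement Leave — status full-time ✓; service 786 days ≥ 9 months (≈270 days) ✓; 37 hrs/wk ≥ 30 ✓ → eligible.
Relocation Assistance — status full-time ✗ (requires part-time or temporary) → not eligible.
Travel Insurance — status full-time ✗ (requires seasonal or temporary) → not eligible.

Vision Plan, Bereavement Leave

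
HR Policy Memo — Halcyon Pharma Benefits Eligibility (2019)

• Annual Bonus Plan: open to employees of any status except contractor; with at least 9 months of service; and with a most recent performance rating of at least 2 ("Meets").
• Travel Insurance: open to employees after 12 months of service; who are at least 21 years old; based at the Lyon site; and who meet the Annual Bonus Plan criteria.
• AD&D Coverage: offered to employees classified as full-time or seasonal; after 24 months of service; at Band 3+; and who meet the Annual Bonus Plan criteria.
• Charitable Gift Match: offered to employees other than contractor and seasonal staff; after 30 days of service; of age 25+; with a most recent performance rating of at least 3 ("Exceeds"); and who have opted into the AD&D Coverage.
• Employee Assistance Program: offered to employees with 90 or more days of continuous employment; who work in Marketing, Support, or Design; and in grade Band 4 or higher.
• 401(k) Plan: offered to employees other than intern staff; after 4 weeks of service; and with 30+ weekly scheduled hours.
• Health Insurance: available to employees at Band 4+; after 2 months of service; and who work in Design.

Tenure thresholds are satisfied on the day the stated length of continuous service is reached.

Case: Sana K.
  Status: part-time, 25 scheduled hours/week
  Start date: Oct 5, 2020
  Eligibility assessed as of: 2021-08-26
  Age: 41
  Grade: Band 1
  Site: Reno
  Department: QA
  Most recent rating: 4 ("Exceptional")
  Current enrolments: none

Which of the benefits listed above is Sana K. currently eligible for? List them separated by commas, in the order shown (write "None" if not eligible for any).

Service from Oct 5, 2020 to 2021-08-26: 325 days.
Annual Bonus Plan — status part-time ✓ (not excluded); service 325 days ≥ 9 months (≈270 days) ✓; rating 4 ≥ 2 ✓ → eligible.
Travel Insurance — service 325 days < 12 months (≈360 days) ✗ → not eligible.
AD&D Coverage — status part-time ✗ (requires full-time or seasonal) → not eligible.
Charitable Gift Match — status part-time ✓ (not excluded); service 325 days ≥ 30 days ✓; age 41 ≥ 25 ✓; rating 4 ≥ 3 ✓; not enrolled in AD&D Coverage ✗ → not eligible.
Employee Assistance Program — service 325 days ≥ 90 days ✓; dept QA ✗ → not eligible.
401(k) Plan — status part-time ✓ (not excluded); service 325 days ≥ 4 weeks (≈28 days) ✓; 25 hrs/wk < 30 ✗ → not eligible.
Health Insurance — grade Band 1 < Band 4 ✗ → not eligible.

Annual Bonus Plan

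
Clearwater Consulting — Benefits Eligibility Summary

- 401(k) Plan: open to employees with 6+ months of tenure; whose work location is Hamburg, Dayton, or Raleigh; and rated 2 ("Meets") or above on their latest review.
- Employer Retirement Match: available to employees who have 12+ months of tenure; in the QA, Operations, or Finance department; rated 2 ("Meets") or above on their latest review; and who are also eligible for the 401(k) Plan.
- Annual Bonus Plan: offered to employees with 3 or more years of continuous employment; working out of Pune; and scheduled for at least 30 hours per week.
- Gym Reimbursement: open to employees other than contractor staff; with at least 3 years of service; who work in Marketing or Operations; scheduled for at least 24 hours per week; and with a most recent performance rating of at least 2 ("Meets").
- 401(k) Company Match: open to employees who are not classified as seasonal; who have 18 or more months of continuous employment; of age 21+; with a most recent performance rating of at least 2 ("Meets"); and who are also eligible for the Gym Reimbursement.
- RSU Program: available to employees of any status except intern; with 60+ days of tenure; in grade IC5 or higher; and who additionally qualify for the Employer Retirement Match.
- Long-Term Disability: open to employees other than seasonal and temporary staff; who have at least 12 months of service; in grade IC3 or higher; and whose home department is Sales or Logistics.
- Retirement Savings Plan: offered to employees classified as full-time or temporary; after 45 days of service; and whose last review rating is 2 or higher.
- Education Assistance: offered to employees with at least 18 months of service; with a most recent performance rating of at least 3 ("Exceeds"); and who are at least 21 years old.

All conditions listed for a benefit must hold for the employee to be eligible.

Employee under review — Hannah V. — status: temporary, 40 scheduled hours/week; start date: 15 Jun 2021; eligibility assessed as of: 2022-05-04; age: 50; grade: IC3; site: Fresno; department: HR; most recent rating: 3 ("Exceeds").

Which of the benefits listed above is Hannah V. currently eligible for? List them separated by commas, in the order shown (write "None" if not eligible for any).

Service from 15 Jun 2021 to 2022-05-04: 323 days.
401(k) Plan — service 323 days ≥ 6 months (≈180 days) ✓; site Fresno ✗ (not Hamburg, Dayton, or Raleigh) → not eligible.
Employer Retirement Match — service 323 days < 12 months (≈360 days) ✗ → not eligible.
Annual Bonus Plan — service 323 days < 3 years (≈1095 days) ✗ → not eligible.
Gym Reimbursement — status temporary ✓ (not excluded); service 323 days < 3 years (≈1095 days) ✗ → not eligible.
401(k) Company Match — status temporary ✓ (not excluded); service 323 days < 18 months (≈540 days) ✗ → not eligible.
RSU Program — status temporary ✓ (not excluded); service 323 days ≥ 60 days ✓; grade IC3 < IC5 ✗ → not eligible.
Long-Term Disability — status temporary ✗ (excluded) → not eligible.
Retirement Savings Plan — status temporary ✓; service 323 days ≥ 45 days ✓; rating 3 ≥ 2 ✓ → eligible.
Education Assistance — service 323 days < 18 months (≈540 days) ✗ → not eligible.

Retirement Savings Plan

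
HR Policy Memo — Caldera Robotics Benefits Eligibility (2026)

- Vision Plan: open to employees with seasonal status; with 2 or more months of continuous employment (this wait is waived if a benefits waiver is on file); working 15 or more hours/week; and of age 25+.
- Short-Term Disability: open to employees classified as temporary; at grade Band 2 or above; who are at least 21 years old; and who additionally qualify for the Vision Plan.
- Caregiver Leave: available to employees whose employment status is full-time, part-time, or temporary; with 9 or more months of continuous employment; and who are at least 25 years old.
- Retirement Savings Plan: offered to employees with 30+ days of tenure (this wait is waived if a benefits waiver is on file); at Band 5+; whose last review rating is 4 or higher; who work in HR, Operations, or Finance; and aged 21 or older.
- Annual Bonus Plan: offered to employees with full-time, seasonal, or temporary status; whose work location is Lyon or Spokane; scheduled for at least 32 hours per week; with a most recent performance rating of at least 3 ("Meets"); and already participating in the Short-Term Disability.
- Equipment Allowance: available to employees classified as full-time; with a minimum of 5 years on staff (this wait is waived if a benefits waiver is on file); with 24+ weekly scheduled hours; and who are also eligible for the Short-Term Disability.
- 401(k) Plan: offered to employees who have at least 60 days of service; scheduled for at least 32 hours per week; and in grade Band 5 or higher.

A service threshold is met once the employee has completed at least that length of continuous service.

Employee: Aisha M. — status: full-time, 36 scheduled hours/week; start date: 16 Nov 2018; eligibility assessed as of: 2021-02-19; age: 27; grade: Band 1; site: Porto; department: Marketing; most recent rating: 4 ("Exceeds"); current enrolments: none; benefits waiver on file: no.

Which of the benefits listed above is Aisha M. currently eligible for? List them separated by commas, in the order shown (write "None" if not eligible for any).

Caregiver Leave

Service from 16 Nov 2018 to 2021-02-19: 826 days.
Vision Plan — status full-time ✗ (requires seasonal) → not eligible.
Short-Term Disability — status full-time ✗ (requires temporary) → not eligible.
Caregiver Leave — status full-time ✓; service 826 days ≥ 9 months (≈270 days) ✓; age 27 ≥ 25 ✓ → eligible.
Retirement Savings Plan — no waiver, service 826 days ≥ 30 days ✓; grade Band 1 < Band 5 ✗ → not eligible.
Annual Bonus Plan — status full-time ✓; site Porto ✗ (not Lyon or Spokane) → not eligible.
Equipment Allowance — status full-time ✓; no waiver, service 826 days < 5 years (≈1825 days) ✗ → not eligible.
401(k) Plan — service 826 days ≥ 60 days ✓; 36 hrs/wk ≥ 32 ✓; grade Band 1 < Band 5 ✗ → not eligible.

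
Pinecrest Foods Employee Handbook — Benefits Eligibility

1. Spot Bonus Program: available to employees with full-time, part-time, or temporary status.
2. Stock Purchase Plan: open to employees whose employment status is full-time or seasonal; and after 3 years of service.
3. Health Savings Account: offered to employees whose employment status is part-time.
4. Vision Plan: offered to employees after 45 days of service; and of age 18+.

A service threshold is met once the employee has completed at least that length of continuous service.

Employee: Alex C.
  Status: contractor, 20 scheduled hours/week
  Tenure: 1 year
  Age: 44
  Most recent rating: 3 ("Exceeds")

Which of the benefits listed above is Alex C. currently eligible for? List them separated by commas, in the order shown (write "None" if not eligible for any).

Spot Bonus Program — status contractor ✗ (requires full-time, part-time, or temporary) → not eligible.
Stock Purchase Plan — status contractor ✗ (requires full-time or seasonal) → not eligible.
Health Savings Account — status contractor ✗ (requires part-time) → not eligible.
Vision Plan — service 1 year ≥ 45 days ✓; age 44 ≥ 18 ✓ → eligible.

Vision Plan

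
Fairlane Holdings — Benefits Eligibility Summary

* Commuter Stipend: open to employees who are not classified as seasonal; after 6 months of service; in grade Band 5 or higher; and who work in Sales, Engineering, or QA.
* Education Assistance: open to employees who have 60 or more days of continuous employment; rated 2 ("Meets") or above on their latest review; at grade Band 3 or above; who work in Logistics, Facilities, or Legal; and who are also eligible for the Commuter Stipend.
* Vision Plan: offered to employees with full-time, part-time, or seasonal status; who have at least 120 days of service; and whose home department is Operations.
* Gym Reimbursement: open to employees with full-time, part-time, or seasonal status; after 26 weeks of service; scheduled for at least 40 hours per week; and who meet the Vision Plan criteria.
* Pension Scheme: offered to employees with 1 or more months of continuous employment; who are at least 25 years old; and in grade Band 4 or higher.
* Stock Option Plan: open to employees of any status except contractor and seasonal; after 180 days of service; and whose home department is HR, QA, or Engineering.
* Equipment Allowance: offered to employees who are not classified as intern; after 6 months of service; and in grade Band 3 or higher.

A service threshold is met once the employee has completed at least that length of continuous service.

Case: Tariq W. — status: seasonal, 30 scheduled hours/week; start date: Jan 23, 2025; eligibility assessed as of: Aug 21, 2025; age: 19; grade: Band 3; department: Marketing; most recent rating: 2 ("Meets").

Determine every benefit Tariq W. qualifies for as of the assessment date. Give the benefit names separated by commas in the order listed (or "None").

Equipment Allowance

Service from Jan 23, 2025 to Aug 21, 2025: 210 days.
Commuter Stipend — status seasonal ✗ (excluded) → not eligible.
Education Assistance — service 210 days ≥ 60 days ✓; rating 2 ≥ 2 ✓; grade Band 3 ≥ Band 3 ✓; dept Marketing ✗ → not eligible.
Vision Plan — status seasonal ✓; service 210 days ≥ 120 days ✓; dept Marketing ✗ → not eligible.
Gym Reimbursement — status seasonal ✓; service 210 days ≥ 26 weeks (≈182 days) ✓; 30 hrs/wk < 40 ✗ → not eligible.
Pension Scheme — service 210 days ≥ 1 month (≈30 days) ✓; age 19 < 25 ✗ → not eligible.
Stock Option Plan — status seasonal ✗ (excluded) → not eligible.
Equipment Allowance — status seasonal ✓ (not excluded); service 210 days ≥ 6 months (≈180 days) ✓; grade Band 3 ≥ Band 3 ✓ → eligible.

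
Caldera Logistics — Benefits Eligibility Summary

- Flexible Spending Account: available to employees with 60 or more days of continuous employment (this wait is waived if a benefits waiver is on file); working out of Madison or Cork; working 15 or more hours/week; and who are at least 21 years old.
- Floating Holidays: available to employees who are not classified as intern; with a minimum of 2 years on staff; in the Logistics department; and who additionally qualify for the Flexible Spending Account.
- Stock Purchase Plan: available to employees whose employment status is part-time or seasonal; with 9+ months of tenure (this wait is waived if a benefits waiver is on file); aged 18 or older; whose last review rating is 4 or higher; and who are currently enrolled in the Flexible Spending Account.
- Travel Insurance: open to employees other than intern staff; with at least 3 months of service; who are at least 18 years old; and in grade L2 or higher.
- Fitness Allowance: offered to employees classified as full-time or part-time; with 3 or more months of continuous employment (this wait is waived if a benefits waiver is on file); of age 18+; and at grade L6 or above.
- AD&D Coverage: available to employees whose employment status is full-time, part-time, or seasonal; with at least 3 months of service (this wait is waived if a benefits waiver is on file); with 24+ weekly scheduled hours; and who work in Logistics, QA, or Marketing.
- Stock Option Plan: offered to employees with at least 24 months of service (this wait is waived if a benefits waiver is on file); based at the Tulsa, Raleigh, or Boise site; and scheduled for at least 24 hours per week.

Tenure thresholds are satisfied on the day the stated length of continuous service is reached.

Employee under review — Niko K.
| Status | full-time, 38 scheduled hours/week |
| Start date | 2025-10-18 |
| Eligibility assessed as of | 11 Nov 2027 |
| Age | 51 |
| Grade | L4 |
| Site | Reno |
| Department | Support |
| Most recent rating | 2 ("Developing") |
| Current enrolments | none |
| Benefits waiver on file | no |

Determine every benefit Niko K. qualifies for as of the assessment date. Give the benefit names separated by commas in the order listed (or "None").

Service from 2025-10-18 to 11 Nov 2027: 754 days.
Flexible Spending Account — no waiver, service 754 days ≥ 60 days ✓; site Reno ✗ (not Madison or Cork) → not eligible.
Floating Holidays — status full-time ✓ (not excluded); service 754 days ≥ 2 years (≈730 days) ✓; dept Support ✗ → not eligible.
Stock Purchase Plan — status full-time ✗ (requires part-time or seasonal) → not eligible.
Travel Insurance — status full-time ✓ (not excluded); service 754 days ≥ 3 months (≈90 days) ✓; age 51 ≥ 18 ✓; grade L4 ≥ L2 ✓ → eligible.
Fitness Allowance — status full-time ✓; no waiver, service 754 days ≥ 3 months (≈90 days) ✓; age 51 ≥ 18 ✓; grade L4 < L6 ✗ → not eligible.
AD&D Coverage — status full-time ✓; no waiver, service 754 days ≥ 3 months (≈90 days) ✓; 38 hrs/wk ≥ 24 ✓; dept Support ✗ → not eligible.
Stock Option Plan — no waiver, service 754 days ≥ 24 months (≈720 days) ✓; site Reno ✗ (not Tulsa, Raleigh, or Boise) → not eligible.

Travel Insurance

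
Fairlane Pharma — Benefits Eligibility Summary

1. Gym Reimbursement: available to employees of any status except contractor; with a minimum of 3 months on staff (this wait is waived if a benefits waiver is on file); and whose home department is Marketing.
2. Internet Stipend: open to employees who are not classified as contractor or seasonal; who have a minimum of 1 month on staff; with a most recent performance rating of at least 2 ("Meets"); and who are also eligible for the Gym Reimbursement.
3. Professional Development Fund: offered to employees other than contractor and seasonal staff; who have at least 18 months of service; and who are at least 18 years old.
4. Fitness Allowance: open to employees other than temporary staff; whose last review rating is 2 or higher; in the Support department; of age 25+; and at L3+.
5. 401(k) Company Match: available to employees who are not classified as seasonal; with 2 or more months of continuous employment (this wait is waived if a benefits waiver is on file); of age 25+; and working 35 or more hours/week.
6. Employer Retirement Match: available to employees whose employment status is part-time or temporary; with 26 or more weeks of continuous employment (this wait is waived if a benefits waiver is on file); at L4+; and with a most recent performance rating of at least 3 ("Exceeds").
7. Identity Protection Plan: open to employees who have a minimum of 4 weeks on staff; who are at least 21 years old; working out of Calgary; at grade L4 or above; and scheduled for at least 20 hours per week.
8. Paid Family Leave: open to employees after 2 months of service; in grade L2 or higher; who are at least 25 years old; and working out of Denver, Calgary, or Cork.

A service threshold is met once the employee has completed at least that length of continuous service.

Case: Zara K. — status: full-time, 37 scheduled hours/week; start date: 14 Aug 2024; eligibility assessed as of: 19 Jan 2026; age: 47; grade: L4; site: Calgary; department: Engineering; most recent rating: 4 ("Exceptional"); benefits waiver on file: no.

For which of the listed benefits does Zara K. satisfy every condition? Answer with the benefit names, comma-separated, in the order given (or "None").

Service from 14 Aug 2024 to 19 Jan 2026: 523 days.
Gym Reimbursement — status full-time ✓ (not excluded); no waiver, service 523 days ≥ 3 months (≈90 days) ✓; dept Engineering ✗ → not eligible.
Internet Stipend — status full-time ✓ (not excluded); service 523 days ≥ 1 month (≈30 days) ✓; rating 4 ≥ 2 ✓; not eligible for Gym Reimbursement ✗ → not eligible.
Professional Development Fund — status full-time ✓ (not excluded); service 523 days < 18 months (≈540 days) ✗ → not eligible.
Fitness Allowance — status full-time ✓ (not excluded); rating 4 ≥ 2 ✓; dept Engineering ✗ → not eligible.
401(k) Company Match — status full-time ✓ (not excluded); no waiver, service 523 days ≥ 2 months (≈60 days) ✓; age 47 ≥ 25 ✓; 37 hrs/wk ≥ 35 ✓ → eligible.
Employer Retirement Match — status full-time ✗ (requires part-time or temporary) → not eligible.
Identity Protection Plan — service 523 days ≥ 4 weeks (≈28 days) ✓; age 47 ≥ 21 ✓; site Calgary ✓; grade L4 ≥ L4 ✓; 37 hrs/wk ≥ 20 ✓ → eligible.
Paid Family Leave — service 523 days ≥ 2 months (≈60 days) ✓; grade L4 ≥ L2 ✓; age 47 ≥ 25 ✓; site Calgary ✓ → eligible.

401(k) Company Match, Identity Protection Plan, Paid Family Leave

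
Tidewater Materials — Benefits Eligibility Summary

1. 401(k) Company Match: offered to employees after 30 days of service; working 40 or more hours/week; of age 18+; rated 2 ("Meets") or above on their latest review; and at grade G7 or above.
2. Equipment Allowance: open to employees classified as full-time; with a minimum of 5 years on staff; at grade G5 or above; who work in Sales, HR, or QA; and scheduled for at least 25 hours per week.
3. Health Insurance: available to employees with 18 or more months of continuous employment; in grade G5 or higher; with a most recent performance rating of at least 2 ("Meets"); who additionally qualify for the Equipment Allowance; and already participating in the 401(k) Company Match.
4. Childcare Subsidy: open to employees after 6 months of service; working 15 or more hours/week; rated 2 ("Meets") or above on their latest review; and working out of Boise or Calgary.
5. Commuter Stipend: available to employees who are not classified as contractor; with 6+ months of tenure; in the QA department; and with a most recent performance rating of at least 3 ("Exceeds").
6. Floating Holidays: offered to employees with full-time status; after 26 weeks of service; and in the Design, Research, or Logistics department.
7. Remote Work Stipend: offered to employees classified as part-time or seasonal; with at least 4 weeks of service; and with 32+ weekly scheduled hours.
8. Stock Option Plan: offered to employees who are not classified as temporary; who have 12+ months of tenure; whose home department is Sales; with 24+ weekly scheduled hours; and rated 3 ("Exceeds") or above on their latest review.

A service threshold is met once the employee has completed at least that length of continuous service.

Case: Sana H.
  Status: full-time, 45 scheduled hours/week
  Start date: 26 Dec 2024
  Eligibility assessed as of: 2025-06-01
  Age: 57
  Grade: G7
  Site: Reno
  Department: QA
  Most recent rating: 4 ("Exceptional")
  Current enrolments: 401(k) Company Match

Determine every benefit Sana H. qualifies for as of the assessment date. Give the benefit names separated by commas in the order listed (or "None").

Service from 26 Dec 2024 to 2025-06-01: 157 days.
401(k) Company Match — service 157 days ≥ 30 days ✓; 45 hrs/wk ≥ 40 ✓; age 57 ≥ 18 ✓; rating 4 ≥ 2 ✓; grade G7 ≥ G7 ✓ → eligible.
Equipment Allowance — status full-time ✓; service 157 days < 5 years (≈1825 days) ✗ → not eligible.
Health Insurance — service 157 days < 18 months (≈540 days) ✗ → not eligible.
Childcare Subsidy — service 157 days < 6 months (≈180 days) ✗ → not eligible.
Commuter Stipend — status full-time ✓ (not excluded); service 157 days < 6 months (≈180 days) ✗ → not eligible.
Floating Holidays — status full-time ✓; service 157 days < 26 weeks (≈182 days) ✗ → not eligible.
Remote Work Stipend — status full-time ✗ (requires part-time or seasonal) → not eligible.
Stock Option Plan — status full-time ✓ (not excluded); service 157 days < 12 months (≈360 days) ✗ → not eligible.

401(k) Company Match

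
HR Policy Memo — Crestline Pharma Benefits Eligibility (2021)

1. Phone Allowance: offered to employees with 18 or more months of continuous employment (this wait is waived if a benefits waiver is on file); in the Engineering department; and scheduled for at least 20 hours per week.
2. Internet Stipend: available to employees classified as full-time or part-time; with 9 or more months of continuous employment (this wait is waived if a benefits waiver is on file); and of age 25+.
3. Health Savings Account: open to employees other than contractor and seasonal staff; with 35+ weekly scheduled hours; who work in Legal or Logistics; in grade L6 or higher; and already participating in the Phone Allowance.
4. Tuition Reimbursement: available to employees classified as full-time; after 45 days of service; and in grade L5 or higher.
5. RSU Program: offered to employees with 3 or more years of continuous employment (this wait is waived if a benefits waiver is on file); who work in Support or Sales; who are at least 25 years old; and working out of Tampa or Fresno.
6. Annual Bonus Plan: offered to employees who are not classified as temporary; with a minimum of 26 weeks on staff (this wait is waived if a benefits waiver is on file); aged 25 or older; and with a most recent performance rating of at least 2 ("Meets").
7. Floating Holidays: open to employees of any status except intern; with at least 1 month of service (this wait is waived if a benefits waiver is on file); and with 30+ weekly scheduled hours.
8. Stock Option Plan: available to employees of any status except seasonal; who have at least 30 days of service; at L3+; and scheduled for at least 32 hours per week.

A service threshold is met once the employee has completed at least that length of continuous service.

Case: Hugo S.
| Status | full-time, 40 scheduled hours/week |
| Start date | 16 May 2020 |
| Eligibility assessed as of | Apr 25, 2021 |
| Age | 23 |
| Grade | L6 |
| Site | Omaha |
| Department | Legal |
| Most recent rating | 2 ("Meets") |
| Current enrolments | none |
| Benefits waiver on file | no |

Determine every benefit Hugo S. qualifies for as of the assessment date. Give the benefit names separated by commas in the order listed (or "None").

Service from 16 May 2020 to Apr 25, 2021: 344 days.
Phone Allowance — no waiver, service 344 days < 18 months (≈540 days) ✗ → not eligible.
Internet Stipend — status full-time ✓; no waiver, service 344 days ≥ 9 months (≈270 days) ✓; age 23 < 25 ✗ → not eligible.
Health Savings Account — status full-time ✓ (not excluded); 40 hrs/wk ≥ 35 ✓; dept Legal ✓; grade L6 ≥ L6 ✓; not enrolled in Phone Allowance ✗ → not eligible.
Tuition Reimbursement — status full-time ✓; service 344 days ≥ 45 days ✓; grade L6 ≥ L5 ✓ → eligible.
RSU Program — no waiver, service 344 days < 3 years (≈1095 days) ✗ → not eligible.
Annual Bonus Plan — status full-time ✓ (not excluded); no waiver, service 344 days ≥ 26 weeks (≈182 days) ✓; age 23 < 25 ✗ → not eligible.
Floating Holidays — status full-time ✓ (not excluded); no waiver, service 344 days ≥ 1 month (≈30 days) ✓; 40 hrs/wk ≥ 30 ✓ → eligible.
Stock Option Plan — status full-time ✓ (not excluded); service 344 days ≥ 30 days ✓; grade L6 ≥ L3 ✓; 40 hrs/wk ≥ 32 ✓ → eligible.

Tuition Reimbursement, Floating Holidays, Stock Option Plan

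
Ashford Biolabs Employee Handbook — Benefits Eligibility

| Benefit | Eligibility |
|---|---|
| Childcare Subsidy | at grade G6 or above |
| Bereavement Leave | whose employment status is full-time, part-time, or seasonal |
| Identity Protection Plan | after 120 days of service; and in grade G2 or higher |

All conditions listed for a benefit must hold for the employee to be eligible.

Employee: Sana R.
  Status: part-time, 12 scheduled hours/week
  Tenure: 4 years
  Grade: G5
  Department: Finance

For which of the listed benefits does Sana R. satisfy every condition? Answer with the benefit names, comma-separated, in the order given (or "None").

Bereavement Leave, Identity Protection Plan

Childcare Subsidy — grade G5 < G6 ✗ → not eligible.
Bereavement Leave — status part-time ✓ → eligible.
Identity Protection Plan — service 4 years ≥ 120 days ✓; grade G5 ≥ G2 ✓ → eligible.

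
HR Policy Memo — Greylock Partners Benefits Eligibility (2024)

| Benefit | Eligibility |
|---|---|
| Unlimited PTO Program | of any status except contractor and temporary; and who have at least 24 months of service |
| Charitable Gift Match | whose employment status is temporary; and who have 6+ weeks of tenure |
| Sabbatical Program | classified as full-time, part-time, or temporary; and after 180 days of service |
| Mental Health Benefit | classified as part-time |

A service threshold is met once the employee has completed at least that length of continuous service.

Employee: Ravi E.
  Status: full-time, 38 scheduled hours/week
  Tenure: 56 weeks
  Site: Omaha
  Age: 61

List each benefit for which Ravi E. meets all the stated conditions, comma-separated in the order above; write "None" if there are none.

Sabbatical Program

Unlimited PTO Program — status full-time ✓ (not excluded); service 56 weeks < 24 months (≈720 days) ✗ → not eligible.
Charitable Gift Match — status full-time ✗ (requires temporary) → not eligible.
Sabbatical Program — status full-time ✓; service 56 weeks ≥ 180 days ✓ → eligible.
Mental Health Benefit — status full-time ✗ (requires part-time) → not eligible.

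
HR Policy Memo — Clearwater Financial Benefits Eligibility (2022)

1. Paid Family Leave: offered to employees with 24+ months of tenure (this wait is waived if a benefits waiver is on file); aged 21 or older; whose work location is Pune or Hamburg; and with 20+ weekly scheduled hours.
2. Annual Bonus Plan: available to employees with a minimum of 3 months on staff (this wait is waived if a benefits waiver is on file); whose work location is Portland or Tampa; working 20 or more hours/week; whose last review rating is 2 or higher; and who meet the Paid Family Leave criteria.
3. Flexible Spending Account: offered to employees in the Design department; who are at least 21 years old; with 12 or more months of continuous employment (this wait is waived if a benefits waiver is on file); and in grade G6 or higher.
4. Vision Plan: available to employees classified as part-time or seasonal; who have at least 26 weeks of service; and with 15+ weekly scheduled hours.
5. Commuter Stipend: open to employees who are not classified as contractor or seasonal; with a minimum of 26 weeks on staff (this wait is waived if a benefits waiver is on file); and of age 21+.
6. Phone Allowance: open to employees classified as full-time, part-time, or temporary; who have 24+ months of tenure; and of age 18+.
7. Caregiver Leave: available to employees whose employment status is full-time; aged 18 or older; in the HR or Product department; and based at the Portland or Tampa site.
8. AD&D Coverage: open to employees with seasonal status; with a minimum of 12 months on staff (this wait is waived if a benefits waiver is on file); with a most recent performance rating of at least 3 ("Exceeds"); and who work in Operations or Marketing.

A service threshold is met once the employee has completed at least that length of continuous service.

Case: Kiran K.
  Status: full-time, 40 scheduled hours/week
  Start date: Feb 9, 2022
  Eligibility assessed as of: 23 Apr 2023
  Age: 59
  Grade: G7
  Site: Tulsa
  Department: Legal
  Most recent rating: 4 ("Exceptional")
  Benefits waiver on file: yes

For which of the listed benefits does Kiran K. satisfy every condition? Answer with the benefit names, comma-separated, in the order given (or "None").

Commuter Stipend

Service from Feb 9, 2022 to 23 Apr 2023: 438 days.
Paid Family Leave — benefits waiver on file ✓; age 59 ≥ 21 ✓; site Tulsa ✗ (not Pune or Hamburg) → not eligible.
Annual Bonus Plan — benefits waiver on file ✓; site Tulsa ✗ (not Portland or Tampa) → not eligible.
Flexible Spending Account — dept Legal ✗ → not eligible.
Vision Plan — status full-time ✗ (requires part-time or seasonal) → not eligible.
Commuter Stipend — status full-time ✓ (not excluded); benefits waiver on file ✓; age 59 ≥ 21 ✓ → eligible.
Phone Allowance — status full-time ✓; service 438 days < 24 months (≈720 days) ✗ → not eligible.
Caregiver Leave — status full-time ✓; age 59 ≥ 18 ✓; dept Legal ✗ → not eligible.
AD&D Coverage — status full-time ✗ (requires seasonal) → not eligible.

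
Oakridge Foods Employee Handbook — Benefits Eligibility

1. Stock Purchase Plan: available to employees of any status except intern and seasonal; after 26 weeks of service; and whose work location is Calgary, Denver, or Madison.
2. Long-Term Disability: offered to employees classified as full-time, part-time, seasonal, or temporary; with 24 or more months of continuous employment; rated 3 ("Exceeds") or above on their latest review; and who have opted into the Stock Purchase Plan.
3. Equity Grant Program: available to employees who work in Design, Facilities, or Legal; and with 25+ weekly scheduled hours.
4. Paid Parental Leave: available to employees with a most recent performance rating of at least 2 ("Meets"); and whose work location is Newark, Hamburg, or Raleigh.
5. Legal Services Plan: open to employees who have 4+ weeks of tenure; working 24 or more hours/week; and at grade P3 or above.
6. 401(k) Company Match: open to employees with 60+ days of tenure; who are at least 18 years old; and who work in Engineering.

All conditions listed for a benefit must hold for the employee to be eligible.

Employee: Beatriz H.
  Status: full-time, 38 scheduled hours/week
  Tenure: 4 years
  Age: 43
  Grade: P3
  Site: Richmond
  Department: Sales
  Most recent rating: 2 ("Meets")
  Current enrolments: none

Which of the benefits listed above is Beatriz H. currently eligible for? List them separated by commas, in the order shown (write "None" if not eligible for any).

Stock Purchase Plan — status full-time ✓ (not excluded); service 4 years ≥ 26 weeks (≈182 days) ✓; site Richmond ✗ (not Calgary, Denver, or Madison) → not eligible.
Long-Term Disability — status full-time ✓; service 4 years ≥ 24 months (≈720 days) ✓; rating 2 < 3 ✗ → not eligible.
Equity Grant Program — dept Sales ✗ → not eligible.
Paid Parental Leave — rating 2 ≥ 2 ✓; site Richmond ✗ (not Newark, Hamburg, or Raleigh) → not eligible.
Legal Services Plan — service 4 years ≥ 4 weeks (≈28 days) ✓; 38 hrs/wk ≥ 24 ✓; grade P3 ≥ P3 ✓ → eligible.
401(k) Company Match — service 4 years ≥ 60 days ✓; age 43 ≥ 18 ✓; dept Sales ✗ → not eligible.

Legal Services Plan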